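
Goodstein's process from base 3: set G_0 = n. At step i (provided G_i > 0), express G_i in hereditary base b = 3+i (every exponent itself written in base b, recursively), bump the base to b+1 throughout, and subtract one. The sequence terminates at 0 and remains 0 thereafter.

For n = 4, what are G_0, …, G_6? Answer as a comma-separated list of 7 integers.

4, 4, 4, 3, 2, 1, 0

G_0=4  [base 3] 3 + 1  →[3↦4]→  4 + 1 = 5  −1 ⇒ G_1=4
G_1=4  [base 4] 4  →[4↦5]→  5 = 5  −1 ⇒ G_2=4
G_2=4  [base 5] 4  →[5↦6]→  4 = 4  −1 ⇒ G_3=3
G_3=3  [base 6] 3  →[6↦7]→  3 = 3  −1 ⇒ G_4=2
G_4=2  [base 7] 2  →[7↦8]→  2 = 2  −1 ⇒ G_5=1
G_5=1  [base 8] 1  →[8↦9]→  1 = 1  −1 ⇒ G_6=0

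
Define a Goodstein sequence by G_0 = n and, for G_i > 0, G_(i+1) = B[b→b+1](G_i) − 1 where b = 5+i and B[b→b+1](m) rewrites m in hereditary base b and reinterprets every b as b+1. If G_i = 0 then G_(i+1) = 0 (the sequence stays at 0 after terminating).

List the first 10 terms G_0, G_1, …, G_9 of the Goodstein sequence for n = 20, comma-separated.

20, 23, 25, 27, 29, 31, 33, 35, 36, 37

G_0=20  [base 5] 4·5  →[5↦6]→  4·6 = 24  −1 ⇒ G_1=23
G_1=23  [base 6] 3·6 + 5  →[6↦7]→  3·7 + 5 = 26  −1 ⇒ G_2=25
G_2=25  [base 7] 3·7 + 4  →[7↦8]→  3·8 + 4 = 28  −1 ⇒ G_3=27
G_3=27  [base 8] 3·8 + 3  →[8↦9]→  3·9 + 3 = 30  −1 ⇒ G_4=29
G_4=29  [base 9] 3·9 + 2  →[9↦10]→  3·10 + 2 = 32  −1 ⇒ G_5=31
G_5=31  [base 10] 3·10 + 1  →[10↦11]→  3·11 + 1 = 34  −1 ⇒ G_6=33
G_6=33  [base 11] 3·11  →[11↦12]→  3·12 = 36  −1 ⇒ G_7=35
G_7=35  [base 12] 2·12 + 11  →[12↦13]→  2·13 + 11 = 37  −1 ⇒ G_8=36
G_8=36  [base 13] 2·13 + 10  →[13↦14]→  2·14 + 10 = 38  −1 ⇒ G_9=37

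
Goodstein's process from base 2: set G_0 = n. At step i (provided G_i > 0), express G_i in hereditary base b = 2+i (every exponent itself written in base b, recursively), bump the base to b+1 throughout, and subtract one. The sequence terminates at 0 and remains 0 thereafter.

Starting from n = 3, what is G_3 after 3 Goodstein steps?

2

i=0: 3 = 2 + 1 (b=2); 2→3: 3 + 1 = 4; 4−1 = 3
i=1: 3 = 3 (b=3); 3→4: 4 = 4; 4−1 = 3
i=2: 3 = 3 (b=4); 4→5: 3 = 3; 3−1 = 2
i=3: 2 = 2 (b=5); 5→6: 2 = 2; 2−1 = 1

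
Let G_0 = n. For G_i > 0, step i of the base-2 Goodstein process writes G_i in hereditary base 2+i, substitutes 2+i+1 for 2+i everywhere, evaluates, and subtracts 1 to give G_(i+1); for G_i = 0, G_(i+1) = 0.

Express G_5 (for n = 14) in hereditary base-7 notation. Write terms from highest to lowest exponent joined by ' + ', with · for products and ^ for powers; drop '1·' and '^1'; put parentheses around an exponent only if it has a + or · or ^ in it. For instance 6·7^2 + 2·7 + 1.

7^(7 + 1) + 5·7^5 + 5·7^4 + 5·7^3 + 5·7^2 + 5·7 + 4

step 0: 14 = 2^(2 + 1) + 2^2 + 2; sub 3 for 2: 3^(3 + 1) + 3^3 + 3; = 111; G_1 = 111−1 = 110
step 1: 110 = 3^(3 + 1) + 3^3 + 2; sub 4 for 3: 4^(4 + 1) + 4^4 + 2; = 1282; G_2 = 1282−1 = 1281
step 2: 1281 = 4^(4 + 1) + 4^4 + 1; sub 5 for 4: 5^(5 + 1) + 5^5 + 1; = 18751; G_3 = 18751−1 = 18750
step 3: 18750 = 5^(5 + 1) + 5^5; sub 6 for 5: 6^(6 + 1) + 6^6; = 326592; G_4 = 326592−1 = 326591
step 4: 326591 = 6^(6 + 1) + 5·6^5 + 5·6^4 + 5·6^3 + 5·6^2 + 5·6 + 5; sub 7 for 6: 7^(7 + 1) + 5·7^5 + 5·7^4 + 5·7^3 + 5·7^2 + 5·7 + 5; = 5862841; G_5 = 5862841−1 = 5862840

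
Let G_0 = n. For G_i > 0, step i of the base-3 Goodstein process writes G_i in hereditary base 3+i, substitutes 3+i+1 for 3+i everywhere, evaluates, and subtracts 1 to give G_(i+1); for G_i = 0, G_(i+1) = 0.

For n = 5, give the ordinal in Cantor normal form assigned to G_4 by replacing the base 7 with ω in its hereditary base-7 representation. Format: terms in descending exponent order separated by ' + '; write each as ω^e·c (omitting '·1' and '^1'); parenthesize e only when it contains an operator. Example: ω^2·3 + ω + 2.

i=0: 5 = 3 + 2 (b=3); 3→4: 4 + 2 = 6; 6−1 = 5
i=1: 5 = 4 + 1 (b=4); 4→5: 5 + 1 = 6; 6−1 = 5
i=2: 5 = 5 (b=5); 5→6: 6 = 6; 6−1 = 5
i=3: 5 = 5 (b=6); 6→7: 5 = 5; 5−1 = 4
i=4: 4 = 4 (b=7); 7→8: 4 = 4; 4−1 = 3

4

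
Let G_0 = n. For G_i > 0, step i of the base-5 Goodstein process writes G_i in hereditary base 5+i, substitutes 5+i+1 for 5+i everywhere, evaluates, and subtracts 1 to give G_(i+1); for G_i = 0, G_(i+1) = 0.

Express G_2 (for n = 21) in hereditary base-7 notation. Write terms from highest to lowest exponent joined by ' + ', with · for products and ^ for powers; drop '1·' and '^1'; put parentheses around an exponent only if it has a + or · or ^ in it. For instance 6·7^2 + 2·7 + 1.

G_0 = 21. HB_5(21) = 4·5 + 1. Bump = 25. G_1 = 24.
G_1 = 24. HB_6(24) = 4·6. Bump = 28. G_2 = 27.
G_2 = 27. HB_7(27) = 3·7 + 6. Bump = 30. G_3 = 29.

3·7 + 6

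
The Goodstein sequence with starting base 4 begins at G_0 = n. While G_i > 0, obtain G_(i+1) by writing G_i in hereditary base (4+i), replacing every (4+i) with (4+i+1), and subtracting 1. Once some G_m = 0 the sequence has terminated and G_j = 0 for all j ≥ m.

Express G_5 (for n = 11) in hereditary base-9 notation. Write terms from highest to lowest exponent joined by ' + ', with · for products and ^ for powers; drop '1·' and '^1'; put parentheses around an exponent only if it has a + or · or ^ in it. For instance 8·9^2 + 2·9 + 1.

step 0: 11 = 2·4 + 3; sub 5 for 4: 2·5 + 3; = 13; G_1 = 13−1 = 12
step 1: 12 = 2·5 + 2; sub 6 for 5: 2·6 + 2; = 14; G_2 = 14−1 = 13
step 2: 13 = 2·6 + 1; sub 7 for 6: 2·7 + 1; = 15; G_3 = 15−1 = 14
step 3: 14 = 2·7; sub 8 for 7: 2·8; = 16; G_4 = 16−1 = 15
step 4: 15 = 8 + 7; sub 9 for 8: 9 + 7; = 16; G_5 = 16−1 = 15

9 + 6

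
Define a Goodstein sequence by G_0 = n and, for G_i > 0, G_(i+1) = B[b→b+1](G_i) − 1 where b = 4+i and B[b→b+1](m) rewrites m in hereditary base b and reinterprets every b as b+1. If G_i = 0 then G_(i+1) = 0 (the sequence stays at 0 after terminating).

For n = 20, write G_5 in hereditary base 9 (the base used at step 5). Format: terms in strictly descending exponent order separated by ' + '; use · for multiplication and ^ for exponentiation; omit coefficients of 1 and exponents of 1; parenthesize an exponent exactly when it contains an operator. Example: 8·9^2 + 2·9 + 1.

9^2

G_0 = 20. HB_4(20) = 4^2 + 4. Bump = 30. G_1 = 29.
G_1 = 29. HB_5(29) = 5^2 + 4. Bump = 40. G_2 = 39.
G_2 = 39. HB_6(39) = 6^2 + 3. Bump = 52. G_3 = 51.
G_3 = 51. HB_7(51) = 7^2 + 2. Bump = 66. G_4 = 65.
G_4 = 65. HB_8(65) = 8^2 + 1. Bump = 82. G_5 = 81.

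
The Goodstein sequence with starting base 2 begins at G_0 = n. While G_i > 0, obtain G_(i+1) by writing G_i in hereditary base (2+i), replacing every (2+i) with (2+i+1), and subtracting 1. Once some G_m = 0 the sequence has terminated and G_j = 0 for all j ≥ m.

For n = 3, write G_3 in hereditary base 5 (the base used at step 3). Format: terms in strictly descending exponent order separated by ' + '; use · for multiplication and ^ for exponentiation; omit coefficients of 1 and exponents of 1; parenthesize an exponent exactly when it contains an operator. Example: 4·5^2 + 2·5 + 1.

2

i=0: 3 = 2 + 1 (b=2); 2→3: 3 + 1 = 4; 4−1 = 3
i=1: 3 = 3 (b=3); 3→4: 4 = 4; 4−1 = 3
i=2: 3 = 3 (b=4); 4→5: 3 = 3; 3−1 = 2
i=3: 2 = 2 (b=5); 5→6: 2 = 2; 2−1 = 1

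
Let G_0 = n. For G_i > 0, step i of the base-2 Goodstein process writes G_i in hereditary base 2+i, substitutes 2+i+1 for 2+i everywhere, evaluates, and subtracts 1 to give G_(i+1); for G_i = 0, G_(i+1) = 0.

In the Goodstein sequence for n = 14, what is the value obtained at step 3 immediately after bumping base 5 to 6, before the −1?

326592

14 —HB2→ 2^(2 + 1) + 2^2 + 2 —bump→ 3^(3 + 1) + 3^3 + 3 = 111 —(−1)→ 110
110 —HB3→ 3^(3 + 1) + 3^3 + 2 —bump→ 4^(4 + 1) + 4^4 + 2 = 1282 —(−1)→ 1281
1281 —HB4→ 4^(4 + 1) + 4^4 + 1 —bump→ 5^(5 + 1) + 5^5 + 1 = 18751 —(−1)→ 18750
18750 —HB5→ 5^(5 + 1) + 5^5 —bump→ 6^(6 + 1) + 6^6 = 326592 —(−1)→ 326591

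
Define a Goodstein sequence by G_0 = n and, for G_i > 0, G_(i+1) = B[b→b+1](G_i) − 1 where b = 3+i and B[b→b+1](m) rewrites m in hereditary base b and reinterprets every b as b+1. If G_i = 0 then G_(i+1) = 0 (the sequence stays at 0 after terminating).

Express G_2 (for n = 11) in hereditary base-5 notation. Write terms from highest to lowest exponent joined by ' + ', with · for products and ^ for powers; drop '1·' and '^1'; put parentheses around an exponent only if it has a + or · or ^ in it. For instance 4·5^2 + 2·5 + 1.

5^2

11 —HB3→ 3^2 + 2 —bump→ 4^2 + 2 = 18 —(−1)→ 17
17 —HB4→ 4^2 + 1 —bump→ 5^2 + 1 = 26 —(−1)→ 25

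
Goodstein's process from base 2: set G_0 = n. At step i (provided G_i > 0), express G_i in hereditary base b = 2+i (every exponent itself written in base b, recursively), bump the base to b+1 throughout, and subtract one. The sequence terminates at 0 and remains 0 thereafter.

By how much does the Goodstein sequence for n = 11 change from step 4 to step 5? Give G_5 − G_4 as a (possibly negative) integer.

step 0: 11 = 2^(2 + 1) + 2 + 1; sub 3 for 2: 3^(3 + 1) + 3 + 1; = 85; G_1 = 85−1 = 84
step 1: 84 = 3^(3 + 1) + 3; sub 4 for 3: 4^(4 + 1) + 4; = 1028; G_2 = 1028−1 = 1027
step 2: 1027 = 4^(4 + 1) + 3; sub 5 for 4: 5^(5 + 1) + 3; = 15628; G_3 = 15628−1 = 15627
step 3: 15627 = 5^(5 + 1) + 2; sub 6 for 5: 6^(6 + 1) + 2; = 279938; G_4 = 279938−1 = 279937
step 4: 279937 = 6^(6 + 1) + 1; sub 7 for 6: 7^(7 + 1) + 1; = 5764802; G_5 = 5764802−1 = 5764801

5484864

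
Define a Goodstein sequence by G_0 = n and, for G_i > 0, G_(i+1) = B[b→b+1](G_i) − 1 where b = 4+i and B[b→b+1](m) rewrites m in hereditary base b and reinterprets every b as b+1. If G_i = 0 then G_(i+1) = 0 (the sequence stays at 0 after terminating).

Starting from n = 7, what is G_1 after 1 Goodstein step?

7

G_0 = 7. HB_4(7) = 4 + 3. Bump = 8. G_1 = 7.
G_1 = 7. HB_5(7) = 5 + 2. Bump = 8. G_2 = 7.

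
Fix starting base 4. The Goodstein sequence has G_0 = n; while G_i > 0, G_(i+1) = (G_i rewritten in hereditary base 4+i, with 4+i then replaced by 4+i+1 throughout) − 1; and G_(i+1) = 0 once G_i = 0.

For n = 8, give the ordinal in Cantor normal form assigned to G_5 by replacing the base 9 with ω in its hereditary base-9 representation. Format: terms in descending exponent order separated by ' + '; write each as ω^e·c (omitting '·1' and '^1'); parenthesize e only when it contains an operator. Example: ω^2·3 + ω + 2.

ω

(0) 8|_4 = 2·4 ↦ 2·5|_5 = 10 ⇒ 9
(1) 9|_5 = 5 + 4 ↦ 6 + 4|_6 = 10 ⇒ 9
(2) 9|_6 = 6 + 3 ↦ 7 + 3|_7 = 10 ⇒ 9
(3) 9|_7 = 7 + 2 ↦ 8 + 2|_8 = 10 ⇒ 9
(4) 9|_8 = 8 + 1 ↦ 9 + 1|_9 = 10 ⇒ 9
(5) 9|_9 = 9 ↦ 10|_10 = 10 ⇒ 9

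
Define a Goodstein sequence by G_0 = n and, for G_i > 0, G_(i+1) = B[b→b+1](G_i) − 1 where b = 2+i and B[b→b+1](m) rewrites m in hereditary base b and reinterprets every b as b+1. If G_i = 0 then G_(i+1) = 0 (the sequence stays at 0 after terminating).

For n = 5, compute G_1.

27

[0] 5 ≡ 2^2 + 1 (base 2). Lift 3: 28. −1: 27.
[1] 27 ≡ 3^3 (base 3). Lift 4: 256. −1: 255.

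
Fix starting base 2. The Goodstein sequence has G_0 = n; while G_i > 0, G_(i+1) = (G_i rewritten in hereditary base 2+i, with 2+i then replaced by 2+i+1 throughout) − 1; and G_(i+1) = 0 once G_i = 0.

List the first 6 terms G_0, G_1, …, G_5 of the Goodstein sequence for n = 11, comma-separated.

(0) 11|_2 = 2^(2 + 1) + 2 + 1 ↦ 3^(3 + 1) + 3 + 1|_3 = 85 ⇒ 84
(1) 84|_3 = 3^(3 + 1) + 3 ↦ 4^(4 + 1) + 4|_4 = 1028 ⇒ 1027
(2) 1027|_4 = 4^(4 + 1) + 3 ↦ 5^(5 + 1) + 3|_5 = 15628 ⇒ 15627
(3) 15627|_5 = 5^(5 + 1) + 2 ↦ 6^(6 + 1) + 2|_6 = 279938 ⇒ 279937
(4) 279937|_6 = 6^(6 + 1) + 1 ↦ 7^(7 + 1) + 1|_7 = 5764802 ⇒ 5764801

11, 84, 1027, 15627, 279937, 5764801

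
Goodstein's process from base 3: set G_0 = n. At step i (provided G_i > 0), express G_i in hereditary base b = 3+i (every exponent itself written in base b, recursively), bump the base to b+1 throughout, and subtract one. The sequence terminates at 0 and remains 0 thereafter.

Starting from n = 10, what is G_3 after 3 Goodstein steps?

step 0: 10 = 3^2 + 1; sub 4 for 3: 4^2 + 1; = 17; G_1 = 17−1 = 16
step 1: 16 = 4^2; sub 5 for 4: 5^2; = 25; G_2 = 25−1 = 24
step 2: 24 = 4·5 + 4; sub 6 for 5: 4·6 + 4; = 28; G_3 = 28−1 = 27

27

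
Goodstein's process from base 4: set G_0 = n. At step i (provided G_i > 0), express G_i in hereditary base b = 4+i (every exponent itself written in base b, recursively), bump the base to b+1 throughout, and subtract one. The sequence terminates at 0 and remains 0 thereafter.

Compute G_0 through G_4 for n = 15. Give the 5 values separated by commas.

(0) 15|_4 = 3·4 + 3 ↦ 3·5 + 3|_5 = 18 ⇒ 17
(1) 17|_5 = 3·5 + 2 ↦ 3·6 + 2|_6 = 20 ⇒ 19
(2) 19|_6 = 3·6 + 1 ↦ 3·7 + 1|_7 = 22 ⇒ 21
(3) 21|_7 = 3·7 ↦ 3·8|_8 = 24 ⇒ 23

15, 17, 19, 21, 23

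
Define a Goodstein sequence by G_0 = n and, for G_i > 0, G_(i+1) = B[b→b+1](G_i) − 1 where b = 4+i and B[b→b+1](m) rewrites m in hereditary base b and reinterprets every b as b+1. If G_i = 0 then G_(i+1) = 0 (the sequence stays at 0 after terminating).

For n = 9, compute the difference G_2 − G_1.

1

i=0: 9 = 2·4 + 1 (b=4); 4→5: 2·5 + 1 = 11; 11−1 = 10
i=1: 10 = 2·5 (b=5); 5→6: 2·6 = 12; 12−1 = 11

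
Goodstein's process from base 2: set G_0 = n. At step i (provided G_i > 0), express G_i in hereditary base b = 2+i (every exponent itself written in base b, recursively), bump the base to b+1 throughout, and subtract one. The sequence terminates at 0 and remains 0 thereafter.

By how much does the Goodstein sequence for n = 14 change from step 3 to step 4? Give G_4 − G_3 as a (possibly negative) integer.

307841

i=0: 14 = 2^(2 + 1) + 2^2 + 2 (b=2); 2→3: 3^(3 + 1) + 3^3 + 3 = 111; 111−1 = 110
i=1: 110 = 3^(3 + 1) + 3^3 + 2 (b=3); 3→4: 4^(4 + 1) + 4^4 + 2 = 1282; 1282−1 = 1281
i=2: 1281 = 4^(4 + 1) + 4^4 + 1 (b=4); 4→5: 5^(5 + 1) + 5^5 + 1 = 18751; 18751−1 = 18750
i=3: 18750 = 5^(5 + 1) + 5^5 (b=5); 5→6: 6^(6 + 1) + 6^6 = 326592; 326592−1 = 326591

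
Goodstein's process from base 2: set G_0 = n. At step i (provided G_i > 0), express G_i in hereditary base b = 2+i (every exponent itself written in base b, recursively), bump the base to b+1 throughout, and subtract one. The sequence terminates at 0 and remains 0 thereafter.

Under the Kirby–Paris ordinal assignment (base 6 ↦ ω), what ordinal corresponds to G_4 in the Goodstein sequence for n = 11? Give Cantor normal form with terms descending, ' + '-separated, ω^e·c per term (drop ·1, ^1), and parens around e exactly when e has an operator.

ω^(ω + 1) + 1

(0) 11|_2 = 2^(2 + 1) + 2 + 1 ↦ 3^(3 + 1) + 3 + 1|_3 = 85 ⇒ 84
(1) 84|_3 = 3^(3 + 1) + 3 ↦ 4^(4 + 1) + 4|_4 = 1028 ⇒ 1027
(2) 1027|_4 = 4^(4 + 1) + 3 ↦ 5^(5 + 1) + 3|_5 = 15628 ⇒ 15627
(3) 15627|_5 = 5^(5 + 1) + 2 ↦ 6^(6 + 1) + 2|_6 = 279938 ⇒ 279937
(4) 279937|_6 = 6^(6 + 1) + 1 ↦ 7^(7 + 1) + 1|_7 = 5764802 ⇒ 5764801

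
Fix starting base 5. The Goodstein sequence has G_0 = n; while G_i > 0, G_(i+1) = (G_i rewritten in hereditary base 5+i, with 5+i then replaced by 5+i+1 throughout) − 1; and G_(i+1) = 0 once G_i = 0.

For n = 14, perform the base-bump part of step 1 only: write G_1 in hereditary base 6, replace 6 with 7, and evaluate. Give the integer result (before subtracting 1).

G_0=14  [base 5] 2·5 + 4  →[5↦6]→  2·6 + 4 = 16  −1 ⇒ G_1=15
G_1=15  [base 6] 2·6 + 3  →[6↦7]→  2·7 + 3 = 17  −1 ⇒ G_2=16

17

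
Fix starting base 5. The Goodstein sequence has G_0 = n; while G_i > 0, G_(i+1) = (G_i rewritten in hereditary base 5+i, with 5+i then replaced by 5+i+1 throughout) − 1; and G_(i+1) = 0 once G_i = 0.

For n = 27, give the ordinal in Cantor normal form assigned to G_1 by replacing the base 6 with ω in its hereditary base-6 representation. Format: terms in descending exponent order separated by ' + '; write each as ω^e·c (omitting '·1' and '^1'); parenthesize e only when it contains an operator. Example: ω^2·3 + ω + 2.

ω^2 + 1

step 0: 27 = 5^2 + 2; sub 6 for 5: 6^2 + 2; = 38; G_1 = 38−1 = 37
step 1: 37 = 6^2 + 1; sub 7 for 6: 7^2 + 1; = 50; G_2 = 50−1 = 49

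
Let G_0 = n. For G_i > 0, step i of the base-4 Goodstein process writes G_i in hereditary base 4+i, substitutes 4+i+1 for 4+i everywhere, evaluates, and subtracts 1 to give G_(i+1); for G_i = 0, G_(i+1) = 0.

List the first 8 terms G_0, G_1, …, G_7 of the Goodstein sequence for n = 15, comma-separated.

G_0=15  [base 4] 3·4 + 3  →[4↦5]→  3·5 + 3 = 18  −1 ⇒ G_1=17
G_1=17  [base 5] 3·5 + 2  →[5↦6]→  3·6 + 2 = 20  −1 ⇒ G_2=19
G_2=19  [base 6] 3·6 + 1  →[6↦7]→  3·7 + 1 = 22  −1 ⇒ G_3=21
G_3=21  [base 7] 3·7  →[7↦8]→  3·8 = 24  −1 ⇒ G_4=23
G_4=23  [base 8] 2·8 + 7  →[8↦9]→  2·9 + 7 = 25  −1 ⇒ G_5=24
G_5=24  [base 9] 2·9 + 6  →[9↦10]→  2·10 + 6 = 26  −1 ⇒ G_6=25
G_6=25  [base 10] 2·10 + 5  →[10↦11]→  2·11 + 5 = 27  −1 ⇒ G_7=26

15, 17, 19, 21, 23, 24, 25, 26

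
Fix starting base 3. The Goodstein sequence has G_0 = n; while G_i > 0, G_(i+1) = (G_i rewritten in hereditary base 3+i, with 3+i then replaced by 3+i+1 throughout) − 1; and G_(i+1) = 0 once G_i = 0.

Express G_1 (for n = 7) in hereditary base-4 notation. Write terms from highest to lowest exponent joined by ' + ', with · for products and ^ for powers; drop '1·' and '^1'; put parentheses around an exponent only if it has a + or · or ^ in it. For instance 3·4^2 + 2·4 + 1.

2·4

G_0 = 7. HB_3(7) = 2·3 + 1. Bump = 9. G_1 = 8.
G_1 = 8. HB_4(8) = 2·4. Bump = 10. G_2 = 9.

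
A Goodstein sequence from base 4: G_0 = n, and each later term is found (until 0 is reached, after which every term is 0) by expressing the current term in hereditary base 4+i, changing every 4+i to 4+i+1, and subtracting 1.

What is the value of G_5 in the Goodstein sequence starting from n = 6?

4

step 0: 6 = 4 + 2; sub 5 for 4: 5 + 2; = 7; G_1 = 7−1 = 6
step 1: 6 = 5 + 1; sub 6 for 5: 6 + 1; = 7; G_2 = 7−1 = 6
step 2: 6 = 6; sub 7 for 6: 7; = 7; G_3 = 7−1 = 6
step 3: 6 = 6; sub 8 for 7: 6; = 6; G_4 = 6−1 = 5
step 4: 5 = 5; sub 9 for 8: 5; = 5; G_5 = 5−1 = 4
step 5: 4 = 4; sub 10 for 9: 4; = 4; G_6 = 4−1 = 3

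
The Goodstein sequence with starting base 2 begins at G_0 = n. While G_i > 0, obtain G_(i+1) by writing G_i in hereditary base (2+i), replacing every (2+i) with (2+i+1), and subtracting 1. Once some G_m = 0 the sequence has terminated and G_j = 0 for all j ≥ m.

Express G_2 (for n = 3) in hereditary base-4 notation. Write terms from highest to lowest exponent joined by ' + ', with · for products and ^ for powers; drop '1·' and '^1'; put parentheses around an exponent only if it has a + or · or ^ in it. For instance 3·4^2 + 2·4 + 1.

3

i=0: 3 = 2 + 1 (b=2); 2→3: 3 + 1 = 4; 4−1 = 3
i=1: 3 = 3 (b=3); 3→4: 4 = 4; 4−1 = 3
i=2: 3 = 3 (b=4); 4→5: 3 = 3; 3−1 = 2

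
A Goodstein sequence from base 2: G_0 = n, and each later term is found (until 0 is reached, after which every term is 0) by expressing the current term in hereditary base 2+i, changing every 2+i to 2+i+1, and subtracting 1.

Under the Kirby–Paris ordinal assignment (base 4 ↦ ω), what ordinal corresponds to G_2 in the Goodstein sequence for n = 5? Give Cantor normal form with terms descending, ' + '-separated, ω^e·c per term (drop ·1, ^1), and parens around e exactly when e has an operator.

ω^3·3 + ω^2·3 + ω·3 + 3

(0) 5|_2 = 2^2 + 1 ↦ 3^3 + 1|_3 = 28 ⇒ 27
(1) 27|_3 = 3^3 ↦ 4^4|_4 = 256 ⇒ 255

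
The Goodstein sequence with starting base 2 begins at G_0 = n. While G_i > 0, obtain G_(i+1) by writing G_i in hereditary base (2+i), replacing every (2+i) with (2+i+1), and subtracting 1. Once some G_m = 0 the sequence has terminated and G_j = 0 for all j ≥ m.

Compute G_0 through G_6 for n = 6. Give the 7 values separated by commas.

6, 29, 257, 3125, 46655, 98039, 187243

G_0 = 6. HB_2(6) = 2^2 + 2. Bump = 30. G_1 = 29.
G_1 = 29. HB_3(29) = 3^3 + 2. Bump = 258. G_2 = 257.
G_2 = 257. HB_4(257) = 4^4 + 1. Bump = 3126. G_3 = 3125.
G_3 = 3125. HB_5(3125) = 5^5. Bump = 46656. G_4 = 46655.
G_4 = 46655. HB_6(46655) = 5·6^5 + 5·6^4 + 5·6^3 + 5·6^2 + 5·6 + 5. Bump = 98040. G_5 = 98039.
G_5 = 98039. HB_7(98039) = 5·7^5 + 5·7^4 + 5·7^3 + 5·7^2 + 5·7 + 4. Bump = 187244. G_6 = 187243.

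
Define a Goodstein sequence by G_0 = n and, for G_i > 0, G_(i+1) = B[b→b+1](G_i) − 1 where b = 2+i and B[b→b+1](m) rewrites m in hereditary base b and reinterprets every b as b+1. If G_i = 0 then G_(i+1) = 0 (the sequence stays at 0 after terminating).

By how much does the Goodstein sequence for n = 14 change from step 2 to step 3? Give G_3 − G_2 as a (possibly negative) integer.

14 —HB2→ 2^(2 + 1) + 2^2 + 2 —bump→ 3^(3 + 1) + 3^3 + 3 = 111 —(−1)→ 110
110 —HB3→ 3^(3 + 1) + 3^3 + 2 —bump→ 4^(4 + 1) + 4^4 + 2 = 1282 —(−1)→ 1281
1281 —HB4→ 4^(4 + 1) + 4^4 + 1 —bump→ 5^(5 + 1) + 5^5 + 1 = 18751 —(−1)→ 18750

17469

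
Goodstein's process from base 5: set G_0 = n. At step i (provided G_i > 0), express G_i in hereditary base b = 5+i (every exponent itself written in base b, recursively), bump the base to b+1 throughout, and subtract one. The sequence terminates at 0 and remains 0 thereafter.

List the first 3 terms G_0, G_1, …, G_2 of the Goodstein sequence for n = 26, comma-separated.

step 0: 26 = 5^2 + 1; sub 6 for 5: 6^2 + 1; = 37; G_1 = 37−1 = 36
step 1: 36 = 6^2; sub 7 for 6: 7^2; = 49; G_2 = 49−1 = 48

26, 36, 48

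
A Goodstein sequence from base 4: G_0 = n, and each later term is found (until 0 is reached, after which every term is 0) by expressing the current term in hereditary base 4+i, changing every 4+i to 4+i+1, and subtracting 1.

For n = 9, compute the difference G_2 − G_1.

1

[0] 9 ≡ 2·4 + 1 (base 4). Lift 5: 11. −1: 10.
[1] 10 ≡ 2·5 (base 5). Lift 6: 12. −1: 11.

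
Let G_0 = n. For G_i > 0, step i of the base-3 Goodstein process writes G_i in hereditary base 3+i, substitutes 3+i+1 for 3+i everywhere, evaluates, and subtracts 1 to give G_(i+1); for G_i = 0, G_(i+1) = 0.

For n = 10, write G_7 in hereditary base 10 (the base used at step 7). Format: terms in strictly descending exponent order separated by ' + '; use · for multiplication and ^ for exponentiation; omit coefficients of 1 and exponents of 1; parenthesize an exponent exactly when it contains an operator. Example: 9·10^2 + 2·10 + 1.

10 —HB3→ 3^2 + 1 —bump→ 4^2 + 1 = 17 —(−1)→ 16
16 —HB4→ 4^2 —bump→ 5^2 = 25 —(−1)→ 24
24 —HB5→ 4·5 + 4 —bump→ 4·6 + 4 = 28 —(−1)→ 27
27 —HB6→ 4·6 + 3 —bump→ 4·7 + 3 = 31 —(−1)→ 30
30 —HB7→ 4·7 + 2 —bump→ 4·8 + 2 = 34 —(−1)→ 33
33 —HB8→ 4·8 + 1 —bump→ 4·9 + 1 = 37 —(−1)→ 36
36 —HB9→ 4·9 —bump→ 4·10 = 40 —(−1)→ 39
39 —HB10→ 3·10 + 9 —bump→ 3·11 + 9 = 42 —(−1)→ 41

3·10 + 9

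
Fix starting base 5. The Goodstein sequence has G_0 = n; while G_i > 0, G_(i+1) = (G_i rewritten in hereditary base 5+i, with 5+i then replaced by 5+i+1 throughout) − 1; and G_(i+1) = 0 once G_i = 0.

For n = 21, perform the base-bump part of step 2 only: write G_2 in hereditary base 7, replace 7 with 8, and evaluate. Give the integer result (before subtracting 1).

30

base 5: 21 = 4·5 + 1; at 6: 4·6 + 1 = 25; next = 24
base 6: 24 = 4·6; at 7: 4·7 = 28; next = 27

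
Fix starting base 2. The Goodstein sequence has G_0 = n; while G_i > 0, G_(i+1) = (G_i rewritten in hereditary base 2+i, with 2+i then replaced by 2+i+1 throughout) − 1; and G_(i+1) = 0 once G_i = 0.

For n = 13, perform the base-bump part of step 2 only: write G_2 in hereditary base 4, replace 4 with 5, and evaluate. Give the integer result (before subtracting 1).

16093

[0] 13 ≡ 2^(2 + 1) + 2^2 + 1 (base 2). Lift 3: 109. −1: 108.
[1] 108 ≡ 3^(3 + 1) + 3^3 (base 3). Lift 4: 1280. −1: 1279.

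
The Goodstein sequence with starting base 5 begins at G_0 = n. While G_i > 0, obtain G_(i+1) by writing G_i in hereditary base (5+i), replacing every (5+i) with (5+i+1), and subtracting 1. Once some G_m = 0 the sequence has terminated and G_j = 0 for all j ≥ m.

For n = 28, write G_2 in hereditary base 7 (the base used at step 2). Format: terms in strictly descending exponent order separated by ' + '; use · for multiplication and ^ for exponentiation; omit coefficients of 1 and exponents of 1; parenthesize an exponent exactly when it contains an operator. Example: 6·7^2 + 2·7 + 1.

7^2 + 1

G_0 = 28. HB_5(28) = 5^2 + 3. Bump = 39. G_1 = 38.
G_1 = 38. HB_6(38) = 6^2 + 2. Bump = 51. G_2 = 50.
G_2 = 50. HB_7(50) = 7^2 + 1. Bump = 65. G_3 = 64.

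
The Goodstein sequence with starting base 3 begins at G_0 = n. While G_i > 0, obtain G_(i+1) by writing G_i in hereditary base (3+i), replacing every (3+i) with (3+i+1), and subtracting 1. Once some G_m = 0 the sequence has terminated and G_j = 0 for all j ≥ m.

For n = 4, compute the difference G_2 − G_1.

0

G_0 = 4. HB_3(4) = 3 + 1. Bump = 5. G_1 = 4.
G_1 = 4. HB_4(4) = 4. Bump = 5. G_2 = 4.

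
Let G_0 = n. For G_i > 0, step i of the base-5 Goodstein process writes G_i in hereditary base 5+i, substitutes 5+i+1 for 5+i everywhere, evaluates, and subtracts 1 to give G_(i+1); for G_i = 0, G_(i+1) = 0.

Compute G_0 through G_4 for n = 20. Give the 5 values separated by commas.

G_0 = 20. HB_5(20) = 4·5. Bump = 24. G_1 = 23.
G_1 = 23. HB_6(23) = 3·6 + 5. Bump = 26. G_2 = 25.
G_2 = 25. HB_7(25) = 3·7 + 4. Bump = 28. G_3 = 27.
G_3 = 27. HB_8(27) = 3·8 + 3. Bump = 30. G_4 = 29.

20, 23, 25, 27, 29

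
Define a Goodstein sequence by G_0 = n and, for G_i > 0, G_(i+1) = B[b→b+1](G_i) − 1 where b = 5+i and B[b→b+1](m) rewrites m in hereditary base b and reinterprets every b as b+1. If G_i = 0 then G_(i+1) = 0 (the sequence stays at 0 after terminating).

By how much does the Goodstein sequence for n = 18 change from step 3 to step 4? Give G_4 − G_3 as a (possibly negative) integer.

18 —HB5→ 3·5 + 3 —bump→ 3·6 + 3 = 21 —(−1)→ 20
20 —HB6→ 3·6 + 2 —bump→ 3·7 + 2 = 23 —(−1)→ 22
22 —HB7→ 3·7 + 1 —bump→ 3·8 + 1 = 25 —(−1)→ 24
24 —HB8→ 3·8 —bump→ 3·9 = 27 —(−1)→ 26

2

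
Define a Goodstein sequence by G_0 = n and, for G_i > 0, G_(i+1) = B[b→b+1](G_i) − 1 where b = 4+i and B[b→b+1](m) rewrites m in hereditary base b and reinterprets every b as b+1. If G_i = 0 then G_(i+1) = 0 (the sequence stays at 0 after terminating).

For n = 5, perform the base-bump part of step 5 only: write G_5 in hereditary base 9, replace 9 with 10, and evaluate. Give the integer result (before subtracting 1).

5 —HB4→ 4 + 1 —bump→ 5 + 1 = 6 —(−1)→ 5
5 —HB5→ 5 —bump→ 6 = 6 —(−1)→ 5
5 —HB6→ 5 —bump→ 5 = 5 —(−1)→ 4
4 —HB7→ 4 —bump→ 4 = 4 —(−1)→ 3
3 —HB8→ 3 —bump→ 3 = 3 —(−1)→ 2
2 —HB9→ 2 —bump→ 2 = 2 —(−1)→ 1

2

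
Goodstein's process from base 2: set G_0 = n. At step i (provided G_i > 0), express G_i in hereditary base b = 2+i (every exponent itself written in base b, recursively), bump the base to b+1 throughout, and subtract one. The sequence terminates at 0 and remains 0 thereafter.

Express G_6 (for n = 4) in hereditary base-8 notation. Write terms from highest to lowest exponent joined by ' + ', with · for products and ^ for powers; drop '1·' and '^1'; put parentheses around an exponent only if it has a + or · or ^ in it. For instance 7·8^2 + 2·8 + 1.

2·8^2 + 8 + 3

G_0=4  [base 2] 2^2  →[2↦3]→  3^3 = 27  −1 ⇒ G_1=26
G_1=26  [base 3] 2·3^2 + 2·3 + 2  →[3↦4]→  2·4^2 + 2·4 + 2 = 42  −1 ⇒ G_2=41
G_2=41  [base 4] 2·4^2 + 2·4 + 1  →[4↦5]→  2·5^2 + 2·5 + 1 = 61  −1 ⇒ G_3=60
G_3=60  [base 5] 2·5^2 + 2·5  →[5↦6]→  2·6^2 + 2·6 = 84  −1 ⇒ G_4=83
G_4=83  [base 6] 2·6^2 + 6 + 5  →[6↦7]→  2·7^2 + 7 + 5 = 110  −1 ⇒ G_5=109
G_5=109  [base 7] 2·7^2 + 7 + 4  →[7↦8]→  2·8^2 + 8 + 4 = 140  −1 ⇒ G_6=139
G_6=139  [base 8] 2·8^2 + 8 + 3  →[8↦9]→  2·9^2 + 9 + 3 = 174  −1 ⇒ G_7=173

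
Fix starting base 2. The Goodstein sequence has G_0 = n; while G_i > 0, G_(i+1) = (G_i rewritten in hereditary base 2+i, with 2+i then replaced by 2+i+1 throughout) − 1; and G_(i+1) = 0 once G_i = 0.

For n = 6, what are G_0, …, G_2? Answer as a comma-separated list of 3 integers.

step 0: 6 = 2^2 + 2; sub 3 for 2: 3^3 + 3; = 30; G_1 = 30−1 = 29
step 1: 29 = 3^3 + 2; sub 4 for 3: 4^4 + 2; = 258; G_2 = 258−1 = 257

6, 29, 257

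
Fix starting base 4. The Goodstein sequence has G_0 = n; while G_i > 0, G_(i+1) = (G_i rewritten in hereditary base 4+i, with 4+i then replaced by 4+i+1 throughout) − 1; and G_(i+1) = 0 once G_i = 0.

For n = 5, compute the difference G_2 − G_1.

[0] 5 ≡ 4 + 1 (base 4). Lift 5: 6. −1: 5.
[1] 5 ≡ 5 (base 5). Lift 6: 6. −1: 5.

0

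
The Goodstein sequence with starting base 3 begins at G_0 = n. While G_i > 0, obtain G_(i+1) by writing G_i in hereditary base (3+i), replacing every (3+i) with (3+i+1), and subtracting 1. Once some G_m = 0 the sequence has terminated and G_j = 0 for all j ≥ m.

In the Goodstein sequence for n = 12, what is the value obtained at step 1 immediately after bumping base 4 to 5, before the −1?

G_0=12  [base 3] 3^2 + 3  →[3↦4]→  4^2 + 4 = 20  −1 ⇒ G_1=19
G_1=19  [base 4] 4^2 + 3  →[4↦5]→  5^2 + 3 = 28  −1 ⇒ G_2=27

28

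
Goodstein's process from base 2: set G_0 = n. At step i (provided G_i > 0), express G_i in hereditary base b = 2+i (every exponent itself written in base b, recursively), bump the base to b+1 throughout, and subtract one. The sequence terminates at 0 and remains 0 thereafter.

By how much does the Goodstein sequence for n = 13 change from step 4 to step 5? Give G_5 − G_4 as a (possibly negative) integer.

i=0: 13 = 2^(2 + 1) + 2^2 + 1 (b=2); 2→3: 3^(3 + 1) + 3^3 + 1 = 109; 109−1 = 108
i=1: 108 = 3^(3 + 1) + 3^3 (b=3); 3→4: 4^(4 + 1) + 4^4 = 1280; 1280−1 = 1279
i=2: 1279 = 4^(4 + 1) + 3·4^3 + 3·4^2 + 3·4 + 3 (b=4); 4→5: 5^(5 + 1) + 3·5^3 + 3·5^2 + 3·5 + 3 = 16093; 16093−1 = 16092
i=3: 16092 = 5^(5 + 1) + 3·5^3 + 3·5^2 + 3·5 + 2 (b=5); 5→6: 6^(6 + 1) + 3·6^3 + 3·6^2 + 3·6 + 2 = 280712; 280712−1 = 280711
i=4: 280711 = 6^(6 + 1) + 3·6^3 + 3·6^2 + 3·6 + 1 (b=6); 6→7: 7^(7 + 1) + 3·7^3 + 3·7^2 + 3·7 + 1 = 5765999; 5765999−1 = 5765998

5485287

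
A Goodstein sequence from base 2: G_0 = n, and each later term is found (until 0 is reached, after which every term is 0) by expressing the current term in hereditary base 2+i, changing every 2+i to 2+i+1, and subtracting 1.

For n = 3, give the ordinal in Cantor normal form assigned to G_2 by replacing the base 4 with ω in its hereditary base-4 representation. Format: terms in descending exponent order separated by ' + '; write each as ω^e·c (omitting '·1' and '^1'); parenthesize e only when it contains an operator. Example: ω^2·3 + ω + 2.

[0] 3 ≡ 2 + 1 (base 2). Lift 3: 4. −1: 3.
[1] 3 ≡ 3 (base 3). Lift 4: 4. −1: 3.
[2] 3 ≡ 3 (base 4). Lift 5: 3. −1: 2.

3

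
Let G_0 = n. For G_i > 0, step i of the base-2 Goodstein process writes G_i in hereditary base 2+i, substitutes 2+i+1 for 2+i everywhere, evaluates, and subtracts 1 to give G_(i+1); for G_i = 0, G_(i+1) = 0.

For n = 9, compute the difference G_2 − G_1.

i=0: 9 = 2^(2 + 1) + 1 (b=2); 2→3: 3^(3 + 1) + 1 = 82; 82−1 = 81
i=1: 81 = 3^(3 + 1) (b=3); 3→4: 4^(4 + 1) = 1024; 1024−1 = 1023

942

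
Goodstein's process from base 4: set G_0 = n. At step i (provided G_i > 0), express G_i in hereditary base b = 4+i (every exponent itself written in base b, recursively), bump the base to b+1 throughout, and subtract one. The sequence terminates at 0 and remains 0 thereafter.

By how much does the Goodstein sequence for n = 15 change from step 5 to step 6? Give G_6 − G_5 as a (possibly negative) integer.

G_0=15  [base 4] 3·4 + 3  →[4↦5]→  3·5 + 3 = 18  −1 ⇒ G_1=17
G_1=17  [base 5] 3·5 + 2  →[5↦6]→  3·6 + 2 = 20  −1 ⇒ G_2=19
G_2=19  [base 6] 3·6 + 1  →[6↦7]→  3·7 + 1 = 22  −1 ⇒ G_3=21
G_3=21  [base 7] 3·7  →[7↦8]→  3·8 = 24  −1 ⇒ G_4=23
G_4=23  [base 8] 2·8 + 7  →[8↦9]→  2·9 + 7 = 25  −1 ⇒ G_5=24
G_5=24  [base 9] 2·9 + 6  →[9↦10]→  2·10 + 6 = 26  −1 ⇒ G_6=25

1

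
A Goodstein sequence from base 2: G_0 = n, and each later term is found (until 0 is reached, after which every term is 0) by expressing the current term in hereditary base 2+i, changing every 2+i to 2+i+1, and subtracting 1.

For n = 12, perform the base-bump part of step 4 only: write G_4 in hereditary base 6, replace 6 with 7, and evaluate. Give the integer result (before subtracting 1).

5764911

12 —HB2→ 2^(2 + 1) + 2^2 —bump→ 3^(3 + 1) + 3^3 = 108 —(−1)→ 107
107 —HB3→ 3^(3 + 1) + 2·3^2 + 2·3 + 2 —bump→ 4^(4 + 1) + 2·4^2 + 2·4 + 2 = 1066 —(−1)→ 1065
1065 —HB4→ 4^(4 + 1) + 2·4^2 + 2·4 + 1 —bump→ 5^(5 + 1) + 2·5^2 + 2·5 + 1 = 15686 —(−1)→ 15685
15685 —HB5→ 5^(5 + 1) + 2·5^2 + 2·5 —bump→ 6^(6 + 1) + 2·6^2 + 2·6 = 280020 —(−1)→ 280019
280019 —HB6→ 6^(6 + 1) + 2·6^2 + 6 + 5 —bump→ 7^(7 + 1) + 2·7^2 + 7 + 5 = 5764911 —(−1)→ 5764910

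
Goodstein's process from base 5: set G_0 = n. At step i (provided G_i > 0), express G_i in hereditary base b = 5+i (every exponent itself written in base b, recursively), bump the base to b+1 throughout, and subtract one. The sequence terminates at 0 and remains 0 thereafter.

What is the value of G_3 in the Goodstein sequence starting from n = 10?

i=0: 10 = 2·5 (b=5); 5→6: 2·6 = 12; 12−1 = 11
i=1: 11 = 6 + 5 (b=6); 6→7: 7 + 5 = 12; 12−1 = 11
i=2: 11 = 7 + 4 (b=7); 7→8: 8 + 4 = 12; 12−1 = 11
i=3: 11 = 8 + 3 (b=8); 8→9: 9 + 3 = 12; 12−1 = 11

11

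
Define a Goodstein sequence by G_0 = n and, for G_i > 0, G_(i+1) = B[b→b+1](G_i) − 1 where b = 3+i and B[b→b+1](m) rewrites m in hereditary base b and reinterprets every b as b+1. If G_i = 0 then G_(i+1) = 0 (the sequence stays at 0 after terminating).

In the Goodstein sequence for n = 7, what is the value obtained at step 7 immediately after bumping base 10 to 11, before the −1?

9

step 0: 7 = 2·3 + 1; sub 4 for 3: 2·4 + 1; = 9; G_1 = 9−1 = 8
step 1: 8 = 2·4; sub 5 for 4: 2·5; = 10; G_2 = 10−1 = 9
step 2: 9 = 5 + 4; sub 6 for 5: 6 + 4; = 10; G_3 = 10−1 = 9
step 3: 9 = 6 + 3; sub 7 for 6: 7 + 3; = 10; G_4 = 10−1 = 9
step 4: 9 = 7 + 2; sub 8 for 7: 8 + 2; = 10; G_5 = 10−1 = 9
step 5: 9 = 8 + 1; sub 9 for 8: 9 + 1; = 10; G_6 = 10−1 = 9
step 6: 9 = 9; sub 10 for 9: 10; = 10; G_7 = 10−1 = 9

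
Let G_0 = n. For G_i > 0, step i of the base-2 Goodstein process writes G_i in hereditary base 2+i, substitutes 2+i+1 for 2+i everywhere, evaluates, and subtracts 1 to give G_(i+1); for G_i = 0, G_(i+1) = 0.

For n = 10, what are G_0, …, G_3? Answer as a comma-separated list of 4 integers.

10, 83, 1025, 15625

G_0=10  [base 2] 2^(2 + 1) + 2  →[2↦3]→  3^(3 + 1) + 3 = 84  −1 ⇒ G_1=83
G_1=83  [base 3] 3^(3 + 1) + 2  →[3↦4]→  4^(4 + 1) + 2 = 1026  −1 ⇒ G_2=1025
G_2=1025  [base 4] 4^(4 + 1) + 1  →[4↦5]→  5^(5 + 1) + 1 = 15626  −1 ⇒ G_3=15625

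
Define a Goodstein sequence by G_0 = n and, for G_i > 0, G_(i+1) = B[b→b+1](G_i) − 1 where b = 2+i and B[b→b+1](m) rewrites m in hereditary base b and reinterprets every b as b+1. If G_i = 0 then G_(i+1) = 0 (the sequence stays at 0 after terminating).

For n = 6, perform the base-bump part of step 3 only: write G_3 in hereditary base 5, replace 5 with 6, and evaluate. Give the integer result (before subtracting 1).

6 —HB2→ 2^2 + 2 —bump→ 3^3 + 3 = 30 —(−1)→ 29
29 —HB3→ 3^3 + 2 —bump→ 4^4 + 2 = 258 —(−1)→ 257
257 —HB4→ 4^4 + 1 —bump→ 5^5 + 1 = 3126 —(−1)→ 3125
3125 —HB5→ 5^5 —bump→ 6^6 = 46656 —(−1)→ 46655

46656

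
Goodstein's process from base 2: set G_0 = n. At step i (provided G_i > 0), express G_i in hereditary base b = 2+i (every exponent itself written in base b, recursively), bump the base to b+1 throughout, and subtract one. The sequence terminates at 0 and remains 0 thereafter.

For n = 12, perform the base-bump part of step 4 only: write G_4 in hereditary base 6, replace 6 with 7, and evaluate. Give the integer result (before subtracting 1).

G_0=12  [base 2] 2^(2 + 1) + 2^2  →[2↦3]→  3^(3 + 1) + 3^3 = 108  −1 ⇒ G_1=107
G_1=107  [base 3] 3^(3 + 1) + 2·3^2 + 2·3 + 2  →[3↦4]→  4^(4 + 1) + 2·4^2 + 2·4 + 2 = 1066  −1 ⇒ G_2=1065
G_2=1065  [base 4] 4^(4 + 1) + 2·4^2 + 2·4 + 1  →[4↦5]→  5^(5 + 1) + 2·5^2 + 2·5 + 1 = 15686  −1 ⇒ G_3=15685
G_3=15685  [base 5] 5^(5 + 1) + 2·5^2 + 2·5  →[5↦6]→  6^(6 + 1) + 2·6^2 + 2·6 = 280020  −1 ⇒ G_4=280019
G_4=280019  [base 6] 6^(6 + 1) + 2·6^2 + 6 + 5  →[6↦7]→  7^(7 + 1) + 2·7^2 + 7 + 5 = 5764911  −1 ⇒ G_5=5764910

5764911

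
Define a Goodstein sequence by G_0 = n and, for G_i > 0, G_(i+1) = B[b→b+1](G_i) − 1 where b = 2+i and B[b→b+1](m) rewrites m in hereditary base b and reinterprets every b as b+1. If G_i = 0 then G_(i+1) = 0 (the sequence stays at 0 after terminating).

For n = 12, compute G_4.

step 0: 12 = 2^(2 + 1) + 2^2; sub 3 for 2: 3^(3 + 1) + 3^3; = 108; G_1 = 108−1 = 107
step 1: 107 = 3^(3 + 1) + 2·3^2 + 2·3 + 2; sub 4 for 3: 4^(4 + 1) + 2·4^2 + 2·4 + 2; = 1066; G_2 = 1066−1 = 1065
step 2: 1065 = 4^(4 + 1) + 2·4^2 + 2·4 + 1; sub 5 for 4: 5^(5 + 1) + 2·5^2 + 2·5 + 1; = 15686; G_3 = 15686−1 = 15685
step 3: 15685 = 5^(5 + 1) + 2·5^2 + 2·5; sub 6 for 5: 6^(6 + 1) + 2·6^2 + 2·6; = 280020; G_4 = 280020−1 = 280019

280019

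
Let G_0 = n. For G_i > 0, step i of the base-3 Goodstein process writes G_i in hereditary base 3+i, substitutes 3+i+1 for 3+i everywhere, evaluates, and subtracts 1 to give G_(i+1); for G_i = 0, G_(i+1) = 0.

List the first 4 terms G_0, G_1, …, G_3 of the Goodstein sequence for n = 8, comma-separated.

i=0: 8 = 2·3 + 2 (b=3); 3→4: 2·4 + 2 = 10; 10−1 = 9
i=1: 9 = 2·4 + 1 (b=4); 4→5: 2·5 + 1 = 11; 11−1 = 10
i=2: 10 = 2·5 (b=5); 5→6: 2·6 = 12; 12−1 = 11

8, 9, 10, 11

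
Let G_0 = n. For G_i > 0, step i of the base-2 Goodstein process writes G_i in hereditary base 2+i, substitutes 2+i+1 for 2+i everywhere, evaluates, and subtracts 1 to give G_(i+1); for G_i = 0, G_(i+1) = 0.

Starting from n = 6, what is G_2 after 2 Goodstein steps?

i=0: 6 = 2^2 + 2 (b=2); 2→3: 3^3 + 3 = 30; 30−1 = 29
i=1: 29 = 3^3 + 2 (b=3); 3→4: 4^4 + 2 = 258; 258−1 = 257
i=2: 257 = 4^4 + 1 (b=4); 4→5: 5^5 + 1 = 3126; 3126−1 = 3125

257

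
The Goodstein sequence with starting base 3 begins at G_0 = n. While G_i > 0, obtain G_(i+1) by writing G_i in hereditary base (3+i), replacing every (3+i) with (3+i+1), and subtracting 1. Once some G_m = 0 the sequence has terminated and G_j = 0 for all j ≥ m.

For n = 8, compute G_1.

9

8 —HB3→ 2·3 + 2 —bump→ 2·4 + 2 = 10 —(−1)→ 9
9 —HB4→ 2·4 + 1 —bump→ 2·5 + 1 = 11 —(−1)→ 10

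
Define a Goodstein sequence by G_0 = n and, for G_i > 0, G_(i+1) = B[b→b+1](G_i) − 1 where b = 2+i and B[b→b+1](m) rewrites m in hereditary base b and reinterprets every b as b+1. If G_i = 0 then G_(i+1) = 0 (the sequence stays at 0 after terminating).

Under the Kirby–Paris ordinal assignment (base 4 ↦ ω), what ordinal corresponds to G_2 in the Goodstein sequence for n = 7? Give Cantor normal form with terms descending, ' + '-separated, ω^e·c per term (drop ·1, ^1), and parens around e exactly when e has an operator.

i=0: 7 = 2^2 + 2 + 1 (b=2); 2→3: 3^3 + 3 + 1 = 31; 31−1 = 30
i=1: 30 = 3^3 + 3 (b=3); 3→4: 4^4 + 4 = 260; 260−1 = 259
i=2: 259 = 4^4 + 3 (b=4); 4→5: 5^5 + 3 = 3128; 3128−1 = 3127

ω^ω + 3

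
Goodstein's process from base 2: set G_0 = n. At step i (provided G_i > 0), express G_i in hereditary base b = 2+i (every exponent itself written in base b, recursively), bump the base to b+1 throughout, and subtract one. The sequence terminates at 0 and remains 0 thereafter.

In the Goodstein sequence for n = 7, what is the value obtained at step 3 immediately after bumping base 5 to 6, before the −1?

base 2: 7 = 2^2 + 2 + 1; at 3: 3^3 + 3 + 1 = 31; next = 30
base 3: 30 = 3^3 + 3; at 4: 4^4 + 4 = 260; next = 259
base 4: 259 = 4^4 + 3; at 5: 5^5 + 3 = 3128; next = 3127

46658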